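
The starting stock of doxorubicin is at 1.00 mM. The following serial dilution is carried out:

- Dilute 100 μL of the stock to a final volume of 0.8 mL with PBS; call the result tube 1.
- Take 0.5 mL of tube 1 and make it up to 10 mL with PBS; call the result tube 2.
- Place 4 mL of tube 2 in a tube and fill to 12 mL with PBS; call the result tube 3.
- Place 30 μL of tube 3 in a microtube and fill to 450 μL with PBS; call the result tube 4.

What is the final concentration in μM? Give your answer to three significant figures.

0.139 μM

Step 1: 100 μL brought to 0.8 mL → factor 800/100 = 8
Step 2: 0.5 mL brought to 10 mL → factor 10/0.5 = 20
Step 3: 4 mL brought to 12 mL → factor 12/4 = 3
Step 4: 30 μL brought to 450 μL → factor 450/30 = 15
Overall dilution factor = 8 × 20 × 3 × 15 = 7200
Final = 1.00 mM / 7200 = 0.0001389 mM = 0.139 μM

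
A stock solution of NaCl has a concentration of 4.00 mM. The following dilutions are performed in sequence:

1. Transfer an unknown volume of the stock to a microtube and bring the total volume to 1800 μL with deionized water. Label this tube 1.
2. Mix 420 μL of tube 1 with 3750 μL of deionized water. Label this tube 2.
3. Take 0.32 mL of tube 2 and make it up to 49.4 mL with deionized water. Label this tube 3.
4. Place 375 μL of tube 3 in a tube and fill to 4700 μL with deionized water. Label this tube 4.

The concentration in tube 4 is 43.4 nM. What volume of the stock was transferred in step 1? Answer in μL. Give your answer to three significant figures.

Step 1: v brought to 1800 μL → factor = 1800 μL/v
Step 2: 420 μL + 3750 μL = 4170 μL total → factor 4170/420 = 9.9286
Step 3: 0.32 mL brought to 49.4 mL → factor 49.4/0.32 = 154.38
Step 4: 375 μL brought to 4700 μL → factor 4700/375 = 12.533
Product of known-step factors = 19210
Overall factor = 4.00 mM / (43.4 nM) = 92166
Step-1 factor = 92166 / 19210 = 4.7978
v = 1800 μL / 4.7978 = 375 μL

375 μL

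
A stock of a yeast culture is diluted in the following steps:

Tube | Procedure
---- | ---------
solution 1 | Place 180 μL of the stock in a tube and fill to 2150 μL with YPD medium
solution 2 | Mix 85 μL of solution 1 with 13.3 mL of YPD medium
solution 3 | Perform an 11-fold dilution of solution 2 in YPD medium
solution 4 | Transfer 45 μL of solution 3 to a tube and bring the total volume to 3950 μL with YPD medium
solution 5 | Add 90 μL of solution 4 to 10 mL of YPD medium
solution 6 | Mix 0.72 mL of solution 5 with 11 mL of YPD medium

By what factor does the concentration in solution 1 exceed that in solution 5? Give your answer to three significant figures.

1.70 × 10^7

Step 1: 180 μL brought to 2150 μL → factor 2150/180 = 11.944
Step 2: 85 μL + 13.3 mL = 13385 μL total → factor 13385/85 = 157.47
Step 3: 11-fold → factor 11
Step 4: 45 μL brought to 3950 μL → factor 3950/45 = 87.778
Step 5: 90 μL + 10 mL = 10090 μL total → factor 10090/90 = 112.11
Dilution factor to solution 1 = 11.944; to solution 5 = 2.0361 × 10^8
[solution 1]/[solution 5] = (factor to solution 5)/(factor to solution 1) = 2.0361 × 10^8/11.944 = 1.70 × 10^7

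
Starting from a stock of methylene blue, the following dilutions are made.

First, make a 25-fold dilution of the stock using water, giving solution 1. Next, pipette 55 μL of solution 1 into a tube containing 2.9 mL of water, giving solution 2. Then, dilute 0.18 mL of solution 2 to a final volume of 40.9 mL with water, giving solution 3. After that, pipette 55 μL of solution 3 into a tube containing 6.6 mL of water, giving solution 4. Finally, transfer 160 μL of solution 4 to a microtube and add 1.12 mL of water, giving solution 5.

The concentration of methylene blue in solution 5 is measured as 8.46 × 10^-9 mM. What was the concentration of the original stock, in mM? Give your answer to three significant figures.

Step 1: 25-fold → factor 25
Step 2: 55 μL + 2.9 mL = 2955 μL total → factor 2955/55 = 53.727
Step 3: 0.18 mL brought to 40.9 mL → factor 40.9/0.18 = 227.22
Step 4: 55 μL + 6.6 mL = 6655 μL total → factor 6655/55 = 121
Step 5: 160 μL + 1.12 mL = 1280 μL total → factor 1280/160 = 8
Overall dilution factor = 25 × 53.727 × 227.22 × 121 × 8 = 2.9543 × 10^8
Stock = 8.46 × 10^-9 mM × 2.9543 × 10^8 = 2.50 mM

2.50 mM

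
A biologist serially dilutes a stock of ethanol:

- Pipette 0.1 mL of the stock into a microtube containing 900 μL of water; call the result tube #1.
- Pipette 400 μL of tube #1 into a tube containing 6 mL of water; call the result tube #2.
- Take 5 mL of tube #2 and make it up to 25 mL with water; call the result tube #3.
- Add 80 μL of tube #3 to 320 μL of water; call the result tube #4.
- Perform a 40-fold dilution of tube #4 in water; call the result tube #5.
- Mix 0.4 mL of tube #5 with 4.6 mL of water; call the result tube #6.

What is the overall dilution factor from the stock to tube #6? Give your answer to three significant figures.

2.00 × 10^6

Step 1: 0.1 mL + 900 μL = 1 mL total → factor 1/0.1 = 10
Step 2: 400 μL + 6 mL = 6400 μL total → factor 6400/400 = 16
Step 3: 5 mL brought to 25 mL → factor 25/5 = 5
Step 4: 80 μL + 320 μL = 400 μL total → factor 400/80 = 5
Step 5: 40-fold → factor 40
Step 6: 0.4 mL + 4.6 mL = 5 mL total → factor 5/0.4 = 12.5
Overall dilution factor = 10 × 16 × 5 × 5 × 40 × 12.5 = 2 × 10^6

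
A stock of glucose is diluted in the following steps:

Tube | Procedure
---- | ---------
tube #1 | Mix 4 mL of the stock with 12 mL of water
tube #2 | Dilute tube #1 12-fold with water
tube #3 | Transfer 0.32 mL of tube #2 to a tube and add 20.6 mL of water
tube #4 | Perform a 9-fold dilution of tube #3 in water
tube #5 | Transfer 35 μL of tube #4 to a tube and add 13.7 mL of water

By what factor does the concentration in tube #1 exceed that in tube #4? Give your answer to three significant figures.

7.06 × 10^3

Step 1: 4 mL + 12 mL = 16 mL total → factor 16/4 = 4
Step 2: 12-fold → factor 12
Step 3: 0.32 mL + 20.6 mL = 20.92 mL total → factor 20.92/0.32 = 65.375
Step 4: 9-fold → factor 9
Dilution factor to tube #1 = 4; to tube #4 = 28242
[tube #1]/[tube #4] = (factor to tube #4)/(factor to tube #1) = 28242/4 = 7.06 × 10^3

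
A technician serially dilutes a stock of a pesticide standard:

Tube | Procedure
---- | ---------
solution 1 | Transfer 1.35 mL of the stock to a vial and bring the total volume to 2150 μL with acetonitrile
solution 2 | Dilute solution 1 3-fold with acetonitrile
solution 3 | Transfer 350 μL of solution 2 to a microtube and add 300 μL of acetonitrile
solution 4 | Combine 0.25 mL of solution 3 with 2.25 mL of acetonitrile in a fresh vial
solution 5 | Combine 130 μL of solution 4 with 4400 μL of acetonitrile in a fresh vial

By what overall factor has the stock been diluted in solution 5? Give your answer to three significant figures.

Step 1: 1.35 mL brought to 2150 μL → factor 2.15/1.35 = 1.5926
Step 2: 3-fold → factor 3
Step 3: 350 μL + 300 μL = 650 μL total → factor 650/350 = 1.8571
Step 4: 0.25 mL + 2.25 mL = 2.5 mL total → factor 2.5/0.25 = 10
Step 5: 130 μL + 4400 μL = 4530 μL total → factor 4530/130 = 34.846
Overall dilution factor = 1.5926 × 3 × 1.8571 × 10 × 34.846 = 3091.9

3.09 × 10^3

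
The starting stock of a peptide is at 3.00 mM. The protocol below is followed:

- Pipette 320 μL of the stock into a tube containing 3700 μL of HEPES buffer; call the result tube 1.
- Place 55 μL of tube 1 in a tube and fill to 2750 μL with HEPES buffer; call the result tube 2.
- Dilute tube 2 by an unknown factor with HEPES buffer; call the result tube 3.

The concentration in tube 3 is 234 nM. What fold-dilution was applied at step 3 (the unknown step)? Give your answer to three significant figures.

20.4-fold

Step 1: 320 μL + 3700 μL = 4020 μL total → factor 4020/320 = 12.562
Step 2: 55 μL brought to 2750 μL → factor 2750/55 = 50
Step 3: unknown factor x
Product of known-step factors = 628.12
Overall factor = 3.00 mM / (234 nM) = 12821
x = 12821 / 628.12 = 20.4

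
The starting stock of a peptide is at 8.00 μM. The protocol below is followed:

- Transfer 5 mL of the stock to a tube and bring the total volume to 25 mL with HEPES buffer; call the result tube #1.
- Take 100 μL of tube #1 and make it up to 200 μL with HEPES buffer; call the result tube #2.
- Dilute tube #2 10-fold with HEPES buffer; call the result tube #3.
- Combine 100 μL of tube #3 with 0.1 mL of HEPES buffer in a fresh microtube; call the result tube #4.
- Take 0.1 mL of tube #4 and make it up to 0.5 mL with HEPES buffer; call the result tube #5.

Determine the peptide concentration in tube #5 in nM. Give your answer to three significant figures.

Step 1: 5 mL brought to 25 mL → factor 25/5 = 5
Step 2: 100 μL brought to 200 μL → factor 200/100 = 2
Step 3: 10-fold → factor 10
Step 4: 100 μL + 0.1 mL = 200 μL total → factor 200/100 = 2
Step 5: 0.1 mL brought to 0.5 mL → factor 0.5/0.1 = 5
Overall dilution factor = 5 × 2 × 10 × 2 × 5 = 1000
Final = 8.00 μM / 1000 = 0.008000 μM = 8.00 nM

8.00 nM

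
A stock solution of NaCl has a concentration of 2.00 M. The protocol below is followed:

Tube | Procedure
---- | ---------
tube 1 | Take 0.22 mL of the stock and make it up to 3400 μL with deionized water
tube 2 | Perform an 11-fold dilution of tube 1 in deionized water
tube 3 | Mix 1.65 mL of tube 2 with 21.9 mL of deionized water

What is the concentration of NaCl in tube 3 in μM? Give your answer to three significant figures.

824 μM

Step 1: 0.22 mL brought to 3400 μL → factor 3.4/0.22 = 15.455
Step 2: 11-fold → factor 11
Step 3: 1.65 mL + 21.9 mL = 23.55 mL total → factor 23.55/1.65 = 14.273
Overall dilution factor = 15.455 × 11 × 14.273 = 2426.4
Final = 2.00 M / 2426.4 = 0.0008243 M = 824 μM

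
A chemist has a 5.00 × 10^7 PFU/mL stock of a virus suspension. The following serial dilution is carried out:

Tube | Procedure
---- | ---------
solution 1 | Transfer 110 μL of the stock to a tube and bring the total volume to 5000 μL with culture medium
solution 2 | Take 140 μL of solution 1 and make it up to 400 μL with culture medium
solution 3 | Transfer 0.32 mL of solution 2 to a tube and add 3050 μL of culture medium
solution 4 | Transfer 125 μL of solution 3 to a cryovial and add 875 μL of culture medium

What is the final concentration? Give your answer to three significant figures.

Step 1: 110 μL brought to 5000 μL → factor 5000/110 = 45.455
Step 2: 140 μL brought to 400 μL → factor 400/140 = 2.8571
Step 3: 0.32 mL + 3050 μL = 3.37 mL total → factor 3.37/0.32 = 10.531
Step 4: 125 μL + 875 μL = 1000 μL total → factor 1000/125 = 8
Overall dilution factor = 45.455 × 2.8571 × 10.531 × 8 = 10942
Final = 5.00 × 10^7 PFU/mL / 10942 = 4.57 × 10^3 PFU/mL

4.57 × 10^3 PFU/mL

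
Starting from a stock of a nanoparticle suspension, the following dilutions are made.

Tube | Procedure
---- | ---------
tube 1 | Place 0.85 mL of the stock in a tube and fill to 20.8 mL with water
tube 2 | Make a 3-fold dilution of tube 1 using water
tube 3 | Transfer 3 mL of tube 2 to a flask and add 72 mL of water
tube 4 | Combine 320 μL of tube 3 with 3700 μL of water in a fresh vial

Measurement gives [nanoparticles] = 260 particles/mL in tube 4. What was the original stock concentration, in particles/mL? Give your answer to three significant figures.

5.99 × 10^6 particles/mL

Step 1: 0.85 mL brought to 20.8 mL → factor 20.8/0.85 = 24.471
Step 2: 3-fold → factor 3
Step 3: 3 mL + 72 mL = 75 mL total → factor 75/3 = 25
Step 4: 320 μL + 3700 μL = 4020 μL total → factor 4020/320 = 12.562
Overall dilution factor = 24.471 × 3 × 25 × 12.562 = 23056
Stock = 260 particles/mL × 23056 = 5.99 × 10^6 particles/mL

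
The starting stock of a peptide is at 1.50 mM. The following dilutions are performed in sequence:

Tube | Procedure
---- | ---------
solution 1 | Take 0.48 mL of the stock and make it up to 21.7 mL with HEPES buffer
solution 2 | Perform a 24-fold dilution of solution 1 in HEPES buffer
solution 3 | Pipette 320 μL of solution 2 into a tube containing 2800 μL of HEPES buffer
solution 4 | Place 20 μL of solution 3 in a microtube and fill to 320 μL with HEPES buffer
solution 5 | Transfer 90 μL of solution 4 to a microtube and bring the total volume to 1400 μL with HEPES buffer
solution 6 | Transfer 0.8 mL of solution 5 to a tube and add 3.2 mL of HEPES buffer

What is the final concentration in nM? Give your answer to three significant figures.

Step 1: 0.48 mL brought to 21.7 mL → factor 21.7/0.48 = 45.208
Step 2: 24-fold → factor 24
Step 3: 320 μL + 2800 μL = 3120 μL total → factor 3120/320 = 9.75
Step 4: 20 μL brought to 320 μL → factor 320/20 = 16
Step 5: 90 μL brought to 1400 μL → factor 1400/90 = 15.556
Step 6: 0.8 mL + 3.2 mL = 4 mL total → factor 4/0.8 = 5
Overall dilution factor = 45.208 × 24 × 9.75 × 16 × 15.556 × 5 = 1.3165 × 10^7
Final = 1.50 mM / 1.3165 × 10^7 = 1.139 × 10^-7 mM = 0.114 nM

0.114 nM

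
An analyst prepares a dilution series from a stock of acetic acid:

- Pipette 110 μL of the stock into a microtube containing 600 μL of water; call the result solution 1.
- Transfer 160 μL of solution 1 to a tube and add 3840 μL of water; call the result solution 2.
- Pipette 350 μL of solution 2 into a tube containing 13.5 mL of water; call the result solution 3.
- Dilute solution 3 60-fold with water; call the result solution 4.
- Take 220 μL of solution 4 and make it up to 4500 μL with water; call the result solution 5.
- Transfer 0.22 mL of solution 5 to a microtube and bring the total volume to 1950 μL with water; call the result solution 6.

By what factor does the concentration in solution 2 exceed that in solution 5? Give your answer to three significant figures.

4.86 × 10^4

Step 1: 110 μL + 600 μL = 710 μL total → factor 710/110 = 6.4545
Step 2: 160 μL + 3840 μL = 4000 μL total → factor 4000/160 = 25
Step 3: 350 μL + 13.5 mL = 13850 μL total → factor 13850/350 = 39.571
Step 4: 60-fold → factor 60
Step 5: 220 μL brought to 4500 μL → factor 4500/220 = 20.455
Dilution factor to solution 2 = 161.36; to solution 5 = 7.8366 × 10^6
[solution 2]/[solution 5] = (factor to solution 5)/(factor to solution 2) = 7.8366 × 10^6/161.36 = 4.86 × 10^4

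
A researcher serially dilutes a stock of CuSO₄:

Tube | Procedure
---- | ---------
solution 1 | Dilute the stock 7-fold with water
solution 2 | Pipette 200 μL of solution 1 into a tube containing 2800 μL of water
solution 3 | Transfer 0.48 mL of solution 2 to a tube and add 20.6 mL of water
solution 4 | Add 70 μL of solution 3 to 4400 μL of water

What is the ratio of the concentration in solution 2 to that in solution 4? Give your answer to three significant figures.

Step 1: 7-fold → factor 7
Step 2: 200 μL + 2800 μL = 3000 μL total → factor 3000/200 = 15
Step 3: 0.48 mL + 20.6 mL = 21.08 mL total → factor 21.08/0.48 = 43.917
Step 4: 70 μL + 4400 μL = 4470 μL total → factor 4470/70 = 63.857
Dilution factor to solution 2 = 105; to solution 4 = 2.9446 × 10^5
[solution 2]/[solution 4] = (factor to solution 4)/(factor to solution 2) = 2.9446 × 10^5/105 = 2.80 × 10^3

2.80 × 10^3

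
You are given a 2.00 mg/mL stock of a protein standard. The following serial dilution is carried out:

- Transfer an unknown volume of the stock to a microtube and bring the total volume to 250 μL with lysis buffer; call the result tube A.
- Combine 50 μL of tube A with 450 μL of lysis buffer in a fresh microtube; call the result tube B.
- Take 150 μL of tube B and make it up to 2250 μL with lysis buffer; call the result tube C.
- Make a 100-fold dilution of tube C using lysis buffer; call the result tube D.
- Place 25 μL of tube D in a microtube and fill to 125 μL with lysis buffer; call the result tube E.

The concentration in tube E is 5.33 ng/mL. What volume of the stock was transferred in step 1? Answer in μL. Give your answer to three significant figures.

50.0 μL

Step 1: v brought to 250 μL → factor = 250 μL/v
Step 2: 50 μL + 450 μL = 500 μL total → factor 500/50 = 10
Step 3: 150 μL brought to 2250 μL → factor 2250/150 = 15
Step 4: 100-fold → factor 100
Step 5: 25 μL brought to 125 μL → factor 125/25 = 5
Product of known-step factors = 75000
Overall factor = 2.00 mg/mL / (5.33 ng/mL) = 3.7523 × 10^5
Step-1 factor = 3.7523 × 10^5 / 75000 = 5.0031
v = 250 μL / 5.0031 = 50.0 μL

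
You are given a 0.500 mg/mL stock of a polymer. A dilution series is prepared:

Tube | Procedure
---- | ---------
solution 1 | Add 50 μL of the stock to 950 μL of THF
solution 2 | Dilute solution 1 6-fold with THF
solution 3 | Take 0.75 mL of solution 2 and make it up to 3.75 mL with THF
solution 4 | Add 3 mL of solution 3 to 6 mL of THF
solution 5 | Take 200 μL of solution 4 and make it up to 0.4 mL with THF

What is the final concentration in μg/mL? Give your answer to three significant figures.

Step 1: 50 μL + 950 μL = 1000 μL total → factor 1000/50 = 20
Step 2: 6-fold → factor 6
Step 3: 0.75 mL brought to 3.75 mL → factor 3.75/0.75 = 5
Step 4: 3 mL + 6 mL = 9 mL total → factor 9/3 = 3
Step 5: 200 μL brought to 0.4 mL → factor 400/200 = 2
Overall dilution factor = 20 × 6 × 5 × 3 × 2 = 3600
Final = 0.500 mg/mL / 3600 = 0.0001389 mg/mL = 0.139 μg/mL

0.139 μg/mL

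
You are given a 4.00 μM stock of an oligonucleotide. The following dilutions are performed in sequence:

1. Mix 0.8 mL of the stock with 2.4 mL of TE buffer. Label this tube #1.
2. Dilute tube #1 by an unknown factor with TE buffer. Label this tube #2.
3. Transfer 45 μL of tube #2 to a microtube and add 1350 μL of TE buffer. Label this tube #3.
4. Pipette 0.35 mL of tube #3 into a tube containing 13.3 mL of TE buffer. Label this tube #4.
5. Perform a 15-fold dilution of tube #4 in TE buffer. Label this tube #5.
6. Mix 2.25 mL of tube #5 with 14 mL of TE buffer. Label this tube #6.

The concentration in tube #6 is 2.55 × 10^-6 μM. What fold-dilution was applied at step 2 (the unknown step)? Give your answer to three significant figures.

2.99-fold

Step 1: 0.8 mL + 2.4 mL = 3.2 mL total → factor 3.2/0.8 = 4
Step 2: unknown factor x
Step 3: 45 μL + 1350 μL = 1395 μL total → factor 1395/45 = 31
Step 4: 0.35 mL + 13.3 mL = 13.65 mL total → factor 13.65/0.35 = 39
Step 5: 15-fold → factor 15
Step 6: 2.25 mL + 14 mL = 16.25 mL total → factor 16.25/2.25 = 7.2222
Product of known-step factors = 5.239 × 10^5
Overall factor = 4.00 μM / (2.55 × 10^-6 μM) = 1.5686 × 10^6
x = 1.5686 × 10^6 / 5.239 × 10^5 = 2.99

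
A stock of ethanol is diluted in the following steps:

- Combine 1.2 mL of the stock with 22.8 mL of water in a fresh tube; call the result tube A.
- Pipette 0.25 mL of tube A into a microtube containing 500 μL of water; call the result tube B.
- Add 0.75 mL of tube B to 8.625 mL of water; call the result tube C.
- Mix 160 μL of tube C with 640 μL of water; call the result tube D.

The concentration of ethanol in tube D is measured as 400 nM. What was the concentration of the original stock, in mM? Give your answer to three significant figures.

1.50 mM

Step 1: 1.2 mL + 22.8 mL = 24 mL total → factor 24/1.2 = 20
Step 2: 0.25 mL + 500 μL = 0.75 mL total → factor 0.75/0.25 = 3
Step 3: 0.75 mL + 8.625 mL = 9.375 mL total → factor 9.375/0.75 = 12.5
Step 4: 160 μL + 640 μL = 800 μL total → factor 800/160 = 5
Overall dilution factor = 20 × 3 × 12.5 × 5 = 3750
Stock = 400 nM × 3750 = 1.500 × 10^6 nM = 1.50 mM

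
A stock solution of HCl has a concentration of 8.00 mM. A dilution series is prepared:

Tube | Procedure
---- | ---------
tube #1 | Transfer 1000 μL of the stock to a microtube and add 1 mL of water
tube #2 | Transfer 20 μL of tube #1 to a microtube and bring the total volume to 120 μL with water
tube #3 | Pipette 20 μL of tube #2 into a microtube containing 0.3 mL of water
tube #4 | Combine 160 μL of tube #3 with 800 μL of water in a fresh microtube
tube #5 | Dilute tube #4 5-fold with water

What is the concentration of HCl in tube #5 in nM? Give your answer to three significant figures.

Step 1: 1000 μL + 1 mL = 2000 μL total → factor 2000/1000 = 2
Step 2: 20 μL brought to 120 μL → factor 120/20 = 6
Step 3: 20 μL + 0.3 mL = 320 μL total → factor 320/20 = 16
Step 4: 160 μL + 800 μL = 960 μL total → factor 960/160 = 6
Step 5: 5-fold → factor 5
Overall dilution factor = 2 × 6 × 16 × 6 × 5 = 5760
Final = 8.00 mM / 5760 = 0.001389 mM = 1.39 × 10^3 nM

1.39 × 10^3 nM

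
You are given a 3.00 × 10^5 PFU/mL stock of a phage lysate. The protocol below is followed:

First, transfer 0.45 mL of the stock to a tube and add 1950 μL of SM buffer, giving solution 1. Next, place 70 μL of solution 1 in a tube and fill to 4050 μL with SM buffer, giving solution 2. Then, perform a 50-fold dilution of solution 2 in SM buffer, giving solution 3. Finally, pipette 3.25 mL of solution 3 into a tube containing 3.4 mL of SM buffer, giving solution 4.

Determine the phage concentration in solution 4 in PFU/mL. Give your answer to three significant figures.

Step 1: 0.45 mL + 1950 μL = 2.4 mL total → factor 2.4/0.45 = 5.3333
Step 2: 70 μL brought to 4050 μL → factor 4050/70 = 57.857
Step 3: 50-fold → factor 50
Step 4: 3.25 mL + 3.4 mL = 6.65 mL total → factor 6.65/3.25 = 2.0462
Overall dilution factor = 5.3333 × 57.857 × 50 × 2.0462 = 31569
Final = 3.00 × 10^5 PFU/mL / 31569 = 9.50 PFU/mL

9.50 PFU/mL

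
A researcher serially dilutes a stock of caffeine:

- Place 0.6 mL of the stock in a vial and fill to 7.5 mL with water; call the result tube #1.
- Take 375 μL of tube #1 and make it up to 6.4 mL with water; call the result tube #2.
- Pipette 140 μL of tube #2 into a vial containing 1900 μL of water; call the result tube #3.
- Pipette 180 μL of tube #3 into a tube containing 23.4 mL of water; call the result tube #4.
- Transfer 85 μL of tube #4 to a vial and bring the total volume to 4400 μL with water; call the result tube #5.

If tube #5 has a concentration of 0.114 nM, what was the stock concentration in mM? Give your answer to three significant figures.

Step 1: 0.6 mL brought to 7.5 mL → factor 7.5/0.6 = 12.5
Step 2: 375 μL brought to 6.4 mL → factor 6400/375 = 17.067
Step 3: 140 μL + 1900 μL = 2040 μL total → factor 2040/140 = 14.571
Step 4: 180 μL + 23.4 mL = 23580 μL total → factor 23580/180 = 131
Step 5: 85 μL brought to 4400 μL → factor 4400/85 = 51.765
Overall dilution factor = 12.5 × 17.067 × 14.571 × 131 × 51.765 = 2.108 × 10^7
Stock = 0.114 nM × 2.108 × 10^7 = 2.403 × 10^6 nM = 2.40 mM

2.40 mM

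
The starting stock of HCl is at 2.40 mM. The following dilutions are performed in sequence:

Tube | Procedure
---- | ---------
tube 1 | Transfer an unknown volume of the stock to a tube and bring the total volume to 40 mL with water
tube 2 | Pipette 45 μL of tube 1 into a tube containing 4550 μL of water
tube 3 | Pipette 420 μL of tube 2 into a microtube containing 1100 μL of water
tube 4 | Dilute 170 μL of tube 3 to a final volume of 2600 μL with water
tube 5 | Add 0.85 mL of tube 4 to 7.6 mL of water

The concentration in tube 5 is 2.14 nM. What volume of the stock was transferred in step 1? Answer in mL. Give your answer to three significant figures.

2.00 mL

Step 1: v brought to 40 mL → factor = 40 mL/v
Step 2: 45 μL + 4550 μL = 4595 μL total → factor 4595/45 = 102.11
Step 3: 420 μL + 1100 μL = 1520 μL total → factor 1520/420 = 3.619
Step 4: 170 μL brought to 2600 μL → factor 2600/170 = 15.294
Step 5: 0.85 mL + 7.6 mL = 8.45 mL total → factor 8.45/0.85 = 9.9412
Product of known-step factors = 56186
Overall factor = 2.40 mM / (2.14 nM) = 1.1215 × 10^6
Step-1 factor = 1.1215 × 10^6 / 56186 = 19.96
v = 40 mL / 19.96 = 2.00 mL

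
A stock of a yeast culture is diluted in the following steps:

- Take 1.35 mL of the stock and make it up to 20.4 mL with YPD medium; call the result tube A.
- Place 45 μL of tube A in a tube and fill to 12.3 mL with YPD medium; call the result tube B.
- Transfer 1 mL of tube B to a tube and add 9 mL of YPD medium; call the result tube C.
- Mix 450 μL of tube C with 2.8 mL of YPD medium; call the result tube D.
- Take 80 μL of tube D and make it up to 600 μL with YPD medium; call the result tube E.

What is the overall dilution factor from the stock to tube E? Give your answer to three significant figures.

2.24 × 10^6

Step 1: 1.35 mL brought to 20.4 mL → factor 20.4/1.35 = 15.111
Step 2: 45 μL brought to 12.3 mL → factor 12300/45 = 273.33
Step 3: 1 mL + 9 mL = 10 mL total → factor 10/1 = 10
Step 4: 450 μL + 2.8 mL = 3250 μL total → factor 3250/450 = 7.2222
Step 5: 80 μL brought to 600 μL → factor 600/80 = 7.5
Overall dilution factor = 15.111 × 273.33 × 10 × 7.2222 × 7.5 = 2.2373 × 10^6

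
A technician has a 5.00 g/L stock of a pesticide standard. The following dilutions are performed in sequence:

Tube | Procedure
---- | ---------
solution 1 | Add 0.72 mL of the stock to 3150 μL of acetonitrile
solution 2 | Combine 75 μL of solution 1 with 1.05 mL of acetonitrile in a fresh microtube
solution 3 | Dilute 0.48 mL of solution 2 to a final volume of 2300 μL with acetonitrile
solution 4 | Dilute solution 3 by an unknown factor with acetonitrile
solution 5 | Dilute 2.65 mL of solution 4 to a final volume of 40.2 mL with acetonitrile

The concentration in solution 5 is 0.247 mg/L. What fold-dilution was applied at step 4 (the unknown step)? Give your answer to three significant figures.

3.45-fold

Step 1: 0.72 mL + 3150 μL = 3.87 mL total → factor 3.87/0.72 = 5.375
Step 2: 75 μL + 1.05 mL = 1125 μL total → factor 1125/75 = 15
Step 3: 0.48 mL brought to 2300 μL → factor 2.3/0.48 = 4.7917
Step 4: unknown factor x
Step 5: 2.65 mL brought to 40.2 mL → factor 40.2/2.65 = 15.17
Product of known-step factors = 5860.5
Overall factor = 5.00 g/L / (0.247 mg/L) = 20243
x = 20243 / 5860.5 = 3.45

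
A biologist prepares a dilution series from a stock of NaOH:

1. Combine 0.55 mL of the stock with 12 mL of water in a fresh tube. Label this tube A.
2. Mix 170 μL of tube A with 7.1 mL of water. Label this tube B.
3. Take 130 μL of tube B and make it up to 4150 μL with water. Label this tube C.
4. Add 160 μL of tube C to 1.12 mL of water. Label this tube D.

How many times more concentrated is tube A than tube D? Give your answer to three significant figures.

1.09 × 10^4

Step 1: 0.55 mL + 12 mL = 12.55 mL total → factor 12.55/0.55 = 22.818
Step 2: 170 μL + 7.1 mL = 7270 μL total → factor 7270/170 = 42.765
Step 3: 130 μL brought to 4150 μL → factor 4150/130 = 31.923
Step 4: 160 μL + 1.12 mL = 1280 μL total → factor 1280/160 = 8
Dilution factor to tube A = 22.818; to tube D = 2.4921 × 10^5
[tube A]/[tube D] = (factor to tube D)/(factor to tube A) = 2.4921 × 10^5/22.818 = 1.09 × 10^4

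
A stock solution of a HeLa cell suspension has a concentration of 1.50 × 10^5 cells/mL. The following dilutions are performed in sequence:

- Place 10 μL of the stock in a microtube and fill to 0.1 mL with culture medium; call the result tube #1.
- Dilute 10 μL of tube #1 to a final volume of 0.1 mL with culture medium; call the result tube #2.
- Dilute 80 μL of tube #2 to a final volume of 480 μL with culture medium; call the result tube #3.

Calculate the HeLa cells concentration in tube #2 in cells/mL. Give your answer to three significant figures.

1.50 × 10^3 cells/mL

Step 1: 10 μL brought to 0.1 mL → factor 100/10 = 10
Step 2: 10 μL brought to 0.1 mL → factor 100/10 = 10
Dilution factor through tube #2 = 10 × 10 = 100
[tube #2] = 1.50 × 10^5 cells/mL / 100 = 1.50 × 10^3 cells/mL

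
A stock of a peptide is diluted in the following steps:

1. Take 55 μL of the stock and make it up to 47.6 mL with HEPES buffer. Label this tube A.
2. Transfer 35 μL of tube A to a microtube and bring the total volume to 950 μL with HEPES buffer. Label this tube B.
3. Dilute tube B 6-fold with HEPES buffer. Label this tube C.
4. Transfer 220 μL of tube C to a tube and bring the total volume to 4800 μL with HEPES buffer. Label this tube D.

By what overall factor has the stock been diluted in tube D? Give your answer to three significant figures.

3.08 × 10^6

Step 1: 55 μL brought to 47.6 mL → factor 47600/55 = 865.45
Step 2: 35 μL brought to 950 μL → factor 950/35 = 27.143
Step 3: 6-fold → factor 6
Step 4: 220 μL brought to 4800 μL → factor 4800/220 = 21.818
Overall dilution factor = 865.45 × 27.143 × 6 × 21.818 = 3.0752 × 10^6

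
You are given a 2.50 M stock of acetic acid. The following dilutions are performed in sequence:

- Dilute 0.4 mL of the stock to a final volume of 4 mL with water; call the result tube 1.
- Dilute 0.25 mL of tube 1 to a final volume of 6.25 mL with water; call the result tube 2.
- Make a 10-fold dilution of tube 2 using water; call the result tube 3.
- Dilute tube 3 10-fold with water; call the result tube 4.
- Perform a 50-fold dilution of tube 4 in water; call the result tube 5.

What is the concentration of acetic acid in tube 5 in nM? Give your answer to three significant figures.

2.00 × 10^3 nM

Step 1: 0.4 mL brought to 4 mL → factor 4/0.4 = 10
Step 2: 0.25 mL brought to 6.25 mL → factor 6.25/0.25 = 25
Step 3: 10-fold → factor 10
Step 4: 10-fold → factor 10
Step 5: 50-fold → factor 50
Overall dilution factor = 10 × 25 × 10 × 10 × 50 = 1.25 × 10^6
Final = 2.50 M / 1.25 × 10^6 = 2.000 × 10^-6 M = 2.00 × 10^3 nM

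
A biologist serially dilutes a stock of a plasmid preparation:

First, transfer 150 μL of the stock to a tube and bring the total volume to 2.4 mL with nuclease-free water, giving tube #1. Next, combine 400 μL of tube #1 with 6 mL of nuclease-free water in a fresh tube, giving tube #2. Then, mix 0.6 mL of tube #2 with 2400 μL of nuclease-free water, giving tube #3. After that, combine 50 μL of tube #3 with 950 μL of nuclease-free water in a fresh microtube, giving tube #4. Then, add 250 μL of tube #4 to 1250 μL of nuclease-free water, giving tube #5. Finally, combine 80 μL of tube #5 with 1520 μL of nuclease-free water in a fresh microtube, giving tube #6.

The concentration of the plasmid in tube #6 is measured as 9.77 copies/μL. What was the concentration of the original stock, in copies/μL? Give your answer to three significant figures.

3.00 × 10^7 copies/μL

Step 1: 150 μL brought to 2.4 mL → factor 2400/150 = 16
Step 2: 400 μL + 6 mL = 6400 μL total → factor 6400/400 = 16
Step 3: 0.6 mL + 2400 μL = 3 mL total → factor 3/0.6 = 5
Step 4: 50 μL + 950 μL = 1000 μL total → factor 1000/50 = 20
Step 5: 250 μL + 1250 μL = 1500 μL total → factor 1500/250 = 6
Step 6: 80 μL + 1520 μL = 1600 μL total → factor 1600/80 = 20
Overall dilution factor = 16 × 16 × 5 × 20 × 6 × 20 = 3.072 × 10^6
Stock = 9.77 copies/μL × 3.072 × 10^6 = 3.00 × 10^7 copies/μL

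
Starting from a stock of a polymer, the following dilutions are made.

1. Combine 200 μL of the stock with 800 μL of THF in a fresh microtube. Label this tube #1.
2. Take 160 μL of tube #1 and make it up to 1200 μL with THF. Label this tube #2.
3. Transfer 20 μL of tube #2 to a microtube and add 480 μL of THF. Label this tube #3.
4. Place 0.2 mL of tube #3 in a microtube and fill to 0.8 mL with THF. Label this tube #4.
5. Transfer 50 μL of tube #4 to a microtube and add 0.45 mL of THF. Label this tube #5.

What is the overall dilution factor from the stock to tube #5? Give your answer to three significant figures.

Step 1: 200 μL + 800 μL = 1000 μL total → factor 1000/200 = 5
Step 2: 160 μL brought to 1200 μL → factor 1200/160 = 7.5
Step 3: 20 μL + 480 μL = 500 μL total → factor 500/20 = 25
Step 4: 0.2 mL brought to 0.8 mL → factor 0.8/0.2 = 4
Step 5: 50 μL + 0.45 mL = 500 μL total → factor 500/50 = 10
Overall dilution factor = 5 × 7.5 × 25 × 4 × 10 = 37500

3.75 × 10^4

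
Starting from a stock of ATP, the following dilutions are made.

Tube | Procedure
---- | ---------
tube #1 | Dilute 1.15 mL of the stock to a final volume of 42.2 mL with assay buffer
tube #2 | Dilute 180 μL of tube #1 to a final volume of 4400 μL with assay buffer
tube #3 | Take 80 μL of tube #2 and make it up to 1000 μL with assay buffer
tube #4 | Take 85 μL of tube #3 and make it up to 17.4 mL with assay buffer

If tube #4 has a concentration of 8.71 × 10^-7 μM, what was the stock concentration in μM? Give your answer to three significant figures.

Step 1: 1.15 mL brought to 42.2 mL → factor 42.2/1.15 = 36.696
Step 2: 180 μL brought to 4400 μL → factor 4400/180 = 24.444
Step 3: 80 μL brought to 1000 μL → factor 1000/80 = 12.5
Step 4: 85 μL brought to 17.4 mL → factor 17400/85 = 204.71
Overall dilution factor = 36.696 × 24.444 × 12.5 × 204.71 = 2.2953 × 10^6
Stock = 8.71 × 10^-7 μM × 2.2953 × 10^6 = 2.00 μM

2.00 μM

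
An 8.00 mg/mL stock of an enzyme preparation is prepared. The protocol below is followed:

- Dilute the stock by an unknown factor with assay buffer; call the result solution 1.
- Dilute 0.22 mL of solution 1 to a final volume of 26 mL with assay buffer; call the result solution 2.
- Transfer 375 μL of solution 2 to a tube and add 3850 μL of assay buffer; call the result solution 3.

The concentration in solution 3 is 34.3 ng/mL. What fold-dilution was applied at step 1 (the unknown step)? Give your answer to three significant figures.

175-fold

Step 1: unknown factor x
Step 2: 0.22 mL brought to 26 mL → factor 26/0.22 = 118.18
Step 3: 375 μL + 3850 μL = 4225 μL total → factor 4225/375 = 11.267
Product of known-step factors = 1331.5
Overall factor = 8.00 mg/mL / (34.3 ng/mL) = 2.3324 × 10^5
x = 2.3324 × 10^5 / 1331.5 = 175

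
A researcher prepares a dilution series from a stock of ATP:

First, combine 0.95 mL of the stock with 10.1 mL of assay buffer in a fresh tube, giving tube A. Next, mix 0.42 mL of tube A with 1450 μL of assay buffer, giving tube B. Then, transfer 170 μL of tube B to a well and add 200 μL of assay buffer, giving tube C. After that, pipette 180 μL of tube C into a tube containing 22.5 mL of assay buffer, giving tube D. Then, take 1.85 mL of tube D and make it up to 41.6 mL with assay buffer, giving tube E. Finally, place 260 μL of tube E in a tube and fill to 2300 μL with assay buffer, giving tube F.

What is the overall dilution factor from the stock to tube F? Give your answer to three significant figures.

2.83 × 10^6

Step 1: 0.95 mL + 10.1 mL = 11.05 mL total → factor 11.05/0.95 = 11.632
Step 2: 0.42 mL + 1450 μL = 1.87 mL total → factor 1.87/0.42 = 4.4524
Step 3: 170 μL + 200 μL = 370 μL total → factor 370/170 = 2.1765
Step 4: 180 μL + 22.5 mL = 22680 μL total → factor 22680/180 = 126
Step 5: 1.85 mL brought to 41.6 mL → factor 41.6/1.85 = 22.486
Step 6: 260 μL brought to 2300 μL → factor 2300/260 = 8.8462
Overall dilution factor = 11.632 × 4.4524 × 2.1765 × 126 × 22.486 × 8.8462 = 2.8251 × 10^6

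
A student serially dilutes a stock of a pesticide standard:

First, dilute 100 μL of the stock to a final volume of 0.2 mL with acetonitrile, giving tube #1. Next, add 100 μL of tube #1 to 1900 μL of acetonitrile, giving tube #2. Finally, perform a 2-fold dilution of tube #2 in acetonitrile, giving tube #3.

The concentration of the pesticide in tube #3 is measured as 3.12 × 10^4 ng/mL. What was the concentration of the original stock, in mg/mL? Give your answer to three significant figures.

Step 1: 100 μL brought to 0.2 mL → factor 200/100 = 2
Step 2: 100 μL + 1900 μL = 2000 μL total → factor 2000/100 = 20
Step 3: 2-fold → factor 2
Overall dilution factor = 2 × 20 × 2 = 80
Stock = 3.12 × 10^4 ng/mL × 80 = 2.496 × 10^6 ng/mL = 2.50 mg/mL

2.50 mg/mL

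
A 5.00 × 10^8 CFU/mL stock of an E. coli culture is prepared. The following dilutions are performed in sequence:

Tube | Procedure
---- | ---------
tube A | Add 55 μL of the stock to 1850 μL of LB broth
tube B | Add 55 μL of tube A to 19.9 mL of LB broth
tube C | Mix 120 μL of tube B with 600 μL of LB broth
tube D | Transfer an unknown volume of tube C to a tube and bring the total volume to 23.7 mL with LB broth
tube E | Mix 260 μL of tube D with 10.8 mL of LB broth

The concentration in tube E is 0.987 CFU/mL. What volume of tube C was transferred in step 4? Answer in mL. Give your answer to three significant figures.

0.150 mL

Step 1: 55 μL + 1850 μL = 1905 μL total → factor 1905/55 = 34.636
Step 2: 55 μL + 19.9 mL = 19955 μL total → factor 19955/55 = 362.82
Step 3: 120 μL + 600 μL = 720 μL total → factor 720/120 = 6
Step 4: v brought to 23.7 mL → factor = 23.7 mL/v
Step 5: 260 μL + 10.8 mL = 11060 μL total → factor 11060/260 = 42.538
Product of known-step factors = 3.2074 × 10^6
Overall factor = 5.00 × 10^8 CFU/mL / (0.987 CFU/mL) = 5.0659 × 10^8
Step-4 factor = 5.0659 × 10^8 / 3.2074 × 10^6 = 157.94
v = 23.7 mL / 157.94 = 0.150 mL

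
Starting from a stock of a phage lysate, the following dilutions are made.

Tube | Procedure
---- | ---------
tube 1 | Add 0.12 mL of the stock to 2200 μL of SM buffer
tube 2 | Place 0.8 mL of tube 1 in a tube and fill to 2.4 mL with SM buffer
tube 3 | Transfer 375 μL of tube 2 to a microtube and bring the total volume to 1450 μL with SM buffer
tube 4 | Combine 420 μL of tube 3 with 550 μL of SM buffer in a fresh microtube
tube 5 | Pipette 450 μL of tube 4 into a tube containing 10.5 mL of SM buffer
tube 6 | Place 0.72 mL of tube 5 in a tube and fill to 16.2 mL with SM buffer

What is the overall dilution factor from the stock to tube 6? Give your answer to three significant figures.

2.84 × 10^5

Step 1: 0.12 mL + 2200 μL = 2.32 mL total → factor 2.32/0.12 = 19.333
Step 2: 0.8 mL brought to 2.4 mL → factor 2.4/0.8 = 3
Step 3: 375 μL brought to 1450 μL → factor 1450/375 = 3.8667
Step 4: 420 μL + 550 μL = 970 μL total → factor 970/420 = 2.3095
Step 5: 450 μL + 10.5 mL = 10950 μL total → factor 10950/450 = 24.333
Step 6: 0.72 mL brought to 16.2 mL → factor 16.2/0.72 = 22.5
Overall dilution factor = 19.333 × 3 × 3.8667 × 2.3095 × 24.333 × 22.5 = 2.8358 × 10^5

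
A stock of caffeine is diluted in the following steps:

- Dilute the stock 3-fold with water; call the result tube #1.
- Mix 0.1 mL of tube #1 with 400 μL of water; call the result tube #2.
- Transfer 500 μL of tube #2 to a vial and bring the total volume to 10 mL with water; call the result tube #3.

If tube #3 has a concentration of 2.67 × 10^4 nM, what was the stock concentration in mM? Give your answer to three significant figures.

Step 1: 3-fold → factor 3
Step 2: 0.1 mL + 400 μL = 0.5 mL total → factor 0.5/0.1 = 5
Step 3: 500 μL brought to 10 mL → factor 10000/500 = 20
Overall dilution factor = 3 × 5 × 20 = 300
Stock = 2.67 × 10^4 nM × 300 = 8.010 × 10^6 nM = 8.01 mM

8.01 mM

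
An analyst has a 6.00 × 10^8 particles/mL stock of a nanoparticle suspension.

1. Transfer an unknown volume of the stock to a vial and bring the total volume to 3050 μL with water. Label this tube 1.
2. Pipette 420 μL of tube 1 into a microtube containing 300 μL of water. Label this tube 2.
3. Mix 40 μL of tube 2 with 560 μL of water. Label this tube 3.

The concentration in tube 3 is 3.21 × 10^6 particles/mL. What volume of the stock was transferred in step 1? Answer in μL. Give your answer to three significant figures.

Step 1: v brought to 3050 μL → factor = 3050 μL/v
Step 2: 420 μL + 300 μL = 720 μL total → factor 720/420 = 1.7143
Step 3: 40 μL + 560 μL = 600 μL total → factor 600/40 = 15
Product of known-step factors = 25.714
Overall factor = 6.00 × 10^8 particles/mL / (3.21 × 10^6 particles/mL) = 186.92
Step-1 factor = 186.92 / 25.714 = 7.269
v = 3050 μL / 7.269 = 420 μL

420 μL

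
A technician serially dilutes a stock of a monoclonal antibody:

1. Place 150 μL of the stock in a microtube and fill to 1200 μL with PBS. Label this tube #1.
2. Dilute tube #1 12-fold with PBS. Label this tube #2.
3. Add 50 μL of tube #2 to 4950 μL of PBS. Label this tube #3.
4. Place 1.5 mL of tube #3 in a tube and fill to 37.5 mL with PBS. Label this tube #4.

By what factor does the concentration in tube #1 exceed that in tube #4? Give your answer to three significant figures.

3.00 × 10^4

Step 1: 150 μL brought to 1200 μL → factor 1200/150 = 8
Step 2: 12-fold → factor 12
Step 3: 50 μL + 4950 μL = 5000 μL total → factor 5000/50 = 100
Step 4: 1.5 mL brought to 37.5 mL → factor 37.5/1.5 = 25
Dilution factor to tube #1 = 8; to tube #4 = 2.4 × 10^5
[tube #1]/[tube #4] = (factor to tube #4)/(factor to tube #1) = 2.4 × 10^5/8 = 3.00 × 10^4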